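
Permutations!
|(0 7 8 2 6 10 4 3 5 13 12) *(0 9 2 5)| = 12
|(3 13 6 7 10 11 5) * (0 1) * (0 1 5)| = 8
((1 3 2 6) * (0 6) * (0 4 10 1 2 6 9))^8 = (1 6 4)(2 10 3) = [0, 6, 10, 2, 1, 5, 4, 7, 8, 9, 3]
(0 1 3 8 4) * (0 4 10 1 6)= [6, 3, 2, 8, 4, 5, 0, 7, 10, 9, 1]= (0 6)(1 3 8 10)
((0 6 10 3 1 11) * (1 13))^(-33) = (0 10 13 11 6 3 1) = [10, 0, 2, 1, 4, 5, 3, 7, 8, 9, 13, 6, 12, 11]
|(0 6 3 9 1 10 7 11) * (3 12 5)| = 10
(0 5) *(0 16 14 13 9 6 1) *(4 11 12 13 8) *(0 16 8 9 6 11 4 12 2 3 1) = (0 5 8 12 13 6)(1 16 14 9 11 2 3) = [5, 16, 3, 1, 4, 8, 0, 7, 12, 11, 10, 2, 13, 6, 9, 15, 14]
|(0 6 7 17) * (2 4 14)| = 12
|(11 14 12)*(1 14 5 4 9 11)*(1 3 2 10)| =12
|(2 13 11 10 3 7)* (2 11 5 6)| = |(2 13 5 6)(3 7 11 10)| = 4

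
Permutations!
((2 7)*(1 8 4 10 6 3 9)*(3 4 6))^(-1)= [0, 9, 7, 10, 6, 5, 8, 2, 1, 3, 4]= (1 9 3 10 4 6 8)(2 7)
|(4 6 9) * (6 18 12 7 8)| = |(4 18 12 7 8 6 9)| = 7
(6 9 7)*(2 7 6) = [0, 1, 7, 3, 4, 5, 9, 2, 8, 6] = (2 7)(6 9)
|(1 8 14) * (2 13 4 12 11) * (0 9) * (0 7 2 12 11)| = 24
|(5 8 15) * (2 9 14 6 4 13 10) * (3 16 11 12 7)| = 105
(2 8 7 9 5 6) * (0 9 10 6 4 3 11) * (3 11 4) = (0 9 5 3 4 11)(2 8 7 10 6) = [9, 1, 8, 4, 11, 3, 2, 10, 7, 5, 6, 0]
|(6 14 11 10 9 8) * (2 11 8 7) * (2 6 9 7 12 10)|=|(2 11)(6 14 8 9 12 10 7)|=14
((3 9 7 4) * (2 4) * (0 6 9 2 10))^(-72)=(0 7 6 10 9)=[7, 1, 2, 3, 4, 5, 10, 6, 8, 0, 9]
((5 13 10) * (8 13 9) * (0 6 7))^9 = [0, 1, 2, 3, 4, 10, 6, 7, 9, 5, 13, 11, 12, 8] = (5 10 13 8 9)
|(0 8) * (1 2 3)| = 6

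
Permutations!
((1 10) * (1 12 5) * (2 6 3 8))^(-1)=(1 5 12 10)(2 8 3 6)=[0, 5, 8, 6, 4, 12, 2, 7, 3, 9, 1, 11, 10]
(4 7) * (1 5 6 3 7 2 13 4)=(1 5 6 3 7)(2 13 4)=[0, 5, 13, 7, 2, 6, 3, 1, 8, 9, 10, 11, 12, 4]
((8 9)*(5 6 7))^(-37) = [0, 1, 2, 3, 4, 7, 5, 6, 9, 8] = (5 7 6)(8 9)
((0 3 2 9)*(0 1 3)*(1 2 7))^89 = (1 7 3)(2 9) = [0, 7, 9, 1, 4, 5, 6, 3, 8, 2]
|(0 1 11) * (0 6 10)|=|(0 1 11 6 10)|=5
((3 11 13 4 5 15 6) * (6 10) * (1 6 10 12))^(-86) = (1 13 12 11 15 3 5 6 4) = [0, 13, 2, 5, 1, 6, 4, 7, 8, 9, 10, 15, 11, 12, 14, 3]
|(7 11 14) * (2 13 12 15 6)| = |(2 13 12 15 6)(7 11 14)| = 15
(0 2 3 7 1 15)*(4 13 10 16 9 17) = (0 2 3 7 1 15)(4 13 10 16 9 17) = [2, 15, 3, 7, 13, 5, 6, 1, 8, 17, 16, 11, 12, 10, 14, 0, 9, 4]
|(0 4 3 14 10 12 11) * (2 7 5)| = 21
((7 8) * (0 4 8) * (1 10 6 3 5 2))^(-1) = [7, 2, 5, 6, 0, 3, 10, 8, 4, 9, 1] = (0 7 8 4)(1 2 5 3 6 10)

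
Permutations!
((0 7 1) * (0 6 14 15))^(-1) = [15, 7, 2, 3, 4, 5, 1, 0, 8, 9, 10, 11, 12, 13, 6, 14] = (0 15 14 6 1 7)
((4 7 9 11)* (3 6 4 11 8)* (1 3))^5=(11)(1 9 4 3 8 7 6)=[0, 9, 2, 8, 3, 5, 1, 6, 7, 4, 10, 11]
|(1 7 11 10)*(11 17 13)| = |(1 7 17 13 11 10)| = 6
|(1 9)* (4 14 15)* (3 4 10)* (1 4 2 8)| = 9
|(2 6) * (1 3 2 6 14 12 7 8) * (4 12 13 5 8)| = 21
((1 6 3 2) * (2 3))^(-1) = (1 2 6) = [0, 2, 6, 3, 4, 5, 1]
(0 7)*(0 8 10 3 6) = (0 7 8 10 3 6) = [7, 1, 2, 6, 4, 5, 0, 8, 10, 9, 3]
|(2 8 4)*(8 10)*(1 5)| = |(1 5)(2 10 8 4)| = 4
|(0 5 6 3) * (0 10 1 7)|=7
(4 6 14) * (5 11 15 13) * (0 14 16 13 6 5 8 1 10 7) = (0 14 4 5 11 15 6 16 13 8 1 10 7) = [14, 10, 2, 3, 5, 11, 16, 0, 1, 9, 7, 15, 12, 8, 4, 6, 13]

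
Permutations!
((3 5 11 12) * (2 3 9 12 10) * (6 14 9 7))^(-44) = (2 3 5 11 10)(6 14 9 12 7) = [0, 1, 3, 5, 4, 11, 14, 6, 8, 12, 2, 10, 7, 13, 9]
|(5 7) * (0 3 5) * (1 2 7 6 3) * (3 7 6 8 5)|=|(0 1 2 6 7)(5 8)|=10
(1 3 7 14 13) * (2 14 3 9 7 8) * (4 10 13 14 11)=(14)(1 9 7 3 8 2 11 4 10 13)=[0, 9, 11, 8, 10, 5, 6, 3, 2, 7, 13, 4, 12, 1, 14]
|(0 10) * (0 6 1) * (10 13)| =|(0 13 10 6 1)| =5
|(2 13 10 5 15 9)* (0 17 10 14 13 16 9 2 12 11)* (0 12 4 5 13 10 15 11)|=30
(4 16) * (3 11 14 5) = (3 11 14 5)(4 16) = [0, 1, 2, 11, 16, 3, 6, 7, 8, 9, 10, 14, 12, 13, 5, 15, 4]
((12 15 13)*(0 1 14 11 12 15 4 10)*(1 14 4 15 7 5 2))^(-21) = (0 12 7 1)(2 10 11 13)(4 14 15 5) = [12, 0, 10, 3, 14, 4, 6, 1, 8, 9, 11, 13, 7, 2, 15, 5]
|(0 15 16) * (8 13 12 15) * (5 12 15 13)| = 7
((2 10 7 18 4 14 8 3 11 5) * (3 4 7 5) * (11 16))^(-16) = [0, 1, 5, 11, 8, 10, 6, 7, 14, 9, 2, 16, 12, 13, 4, 15, 3, 17, 18] = (18)(2 5 10)(3 11 16)(4 8 14)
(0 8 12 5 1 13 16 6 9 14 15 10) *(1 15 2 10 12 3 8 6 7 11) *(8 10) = (0 6 9 14 2 8 3 10)(1 13 16 7 11)(5 15 12) = [6, 13, 8, 10, 4, 15, 9, 11, 3, 14, 0, 1, 5, 16, 2, 12, 7]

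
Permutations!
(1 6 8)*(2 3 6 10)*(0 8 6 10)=[8, 0, 3, 10, 4, 5, 6, 7, 1, 9, 2]=(0 8 1)(2 3 10)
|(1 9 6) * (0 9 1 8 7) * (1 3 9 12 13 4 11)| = 11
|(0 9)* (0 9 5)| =|(9)(0 5)| =2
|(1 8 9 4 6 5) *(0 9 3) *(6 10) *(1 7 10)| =|(0 9 4 1 8 3)(5 7 10 6)| =12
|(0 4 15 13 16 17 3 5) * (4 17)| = |(0 17 3 5)(4 15 13 16)| = 4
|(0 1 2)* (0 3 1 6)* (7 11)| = 6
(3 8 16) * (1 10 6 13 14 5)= (1 10 6 13 14 5)(3 8 16)= [0, 10, 2, 8, 4, 1, 13, 7, 16, 9, 6, 11, 12, 14, 5, 15, 3]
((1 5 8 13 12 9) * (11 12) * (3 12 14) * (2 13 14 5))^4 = (1 5 12 13 14)(2 8 9 11 3) = [0, 5, 8, 2, 4, 12, 6, 7, 9, 11, 10, 3, 13, 14, 1]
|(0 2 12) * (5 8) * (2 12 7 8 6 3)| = 6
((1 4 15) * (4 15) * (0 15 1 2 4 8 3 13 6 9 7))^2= (0 2 8 13 9)(3 6 7 15 4)= [2, 1, 8, 6, 3, 5, 7, 15, 13, 0, 10, 11, 12, 9, 14, 4]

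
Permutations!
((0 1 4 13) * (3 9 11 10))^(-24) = (13) = [0, 1, 2, 3, 4, 5, 6, 7, 8, 9, 10, 11, 12, 13]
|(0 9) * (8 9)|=|(0 8 9)|=3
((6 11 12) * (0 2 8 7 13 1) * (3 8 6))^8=(0 13 8 12 6)(1 7 3 11 2)=[13, 7, 1, 11, 4, 5, 0, 3, 12, 9, 10, 2, 6, 8]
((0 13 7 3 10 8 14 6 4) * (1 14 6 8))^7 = [8, 7, 2, 0, 14, 5, 1, 4, 10, 9, 13, 11, 12, 6, 3] = (0 8 10 13 6 1 7 4 14 3)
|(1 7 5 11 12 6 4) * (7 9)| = |(1 9 7 5 11 12 6 4)| = 8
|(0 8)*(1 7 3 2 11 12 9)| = |(0 8)(1 7 3 2 11 12 9)| = 14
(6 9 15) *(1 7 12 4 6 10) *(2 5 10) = (1 7 12 4 6 9 15 2 5 10) = [0, 7, 5, 3, 6, 10, 9, 12, 8, 15, 1, 11, 4, 13, 14, 2]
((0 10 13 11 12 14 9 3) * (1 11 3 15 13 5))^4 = (0 11 15 10 12 13 5 14 3 1 9) = [11, 9, 2, 1, 4, 14, 6, 7, 8, 0, 12, 15, 13, 5, 3, 10]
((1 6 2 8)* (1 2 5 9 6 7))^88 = (5 9 6) = [0, 1, 2, 3, 4, 9, 5, 7, 8, 6]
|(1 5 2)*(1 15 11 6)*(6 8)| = 7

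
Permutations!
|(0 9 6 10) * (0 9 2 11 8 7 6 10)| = |(0 2 11 8 7 6)(9 10)| = 6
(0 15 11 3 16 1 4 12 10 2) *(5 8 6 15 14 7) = (0 14 7 5 8 6 15 11 3 16 1 4 12 10 2) = [14, 4, 0, 16, 12, 8, 15, 5, 6, 9, 2, 3, 10, 13, 7, 11, 1]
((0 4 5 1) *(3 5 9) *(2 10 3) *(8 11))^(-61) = (0 2 5 4 10 1 9 3)(8 11) = [2, 9, 5, 0, 10, 4, 6, 7, 11, 3, 1, 8]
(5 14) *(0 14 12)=[14, 1, 2, 3, 4, 12, 6, 7, 8, 9, 10, 11, 0, 13, 5]=(0 14 5 12)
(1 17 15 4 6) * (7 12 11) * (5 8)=[0, 17, 2, 3, 6, 8, 1, 12, 5, 9, 10, 7, 11, 13, 14, 4, 16, 15]=(1 17 15 4 6)(5 8)(7 12 11)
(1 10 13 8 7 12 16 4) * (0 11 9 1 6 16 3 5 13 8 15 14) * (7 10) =(0 11 9 1 7 12 3 5 13 15 14)(4 6 16)(8 10) =[11, 7, 2, 5, 6, 13, 16, 12, 10, 1, 8, 9, 3, 15, 0, 14, 4]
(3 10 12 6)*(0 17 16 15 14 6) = (0 17 16 15 14 6 3 10 12) = [17, 1, 2, 10, 4, 5, 3, 7, 8, 9, 12, 11, 0, 13, 6, 14, 15, 16]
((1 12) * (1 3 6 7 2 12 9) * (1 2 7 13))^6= [0, 13, 9, 12, 4, 5, 3, 7, 8, 1, 10, 11, 2, 6]= (1 13 6 3 12 2 9)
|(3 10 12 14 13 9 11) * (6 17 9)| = |(3 10 12 14 13 6 17 9 11)| = 9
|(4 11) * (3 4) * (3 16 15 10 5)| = 7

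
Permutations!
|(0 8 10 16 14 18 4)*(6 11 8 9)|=10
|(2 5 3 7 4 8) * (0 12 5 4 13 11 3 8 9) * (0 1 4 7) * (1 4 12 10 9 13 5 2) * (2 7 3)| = 40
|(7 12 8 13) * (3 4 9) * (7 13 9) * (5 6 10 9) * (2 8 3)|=|(13)(2 8 5 6 10 9)(3 4 7 12)|=12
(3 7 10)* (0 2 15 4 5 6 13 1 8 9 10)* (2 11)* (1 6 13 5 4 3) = (0 11 2 15 3 7)(1 8 9 10)(5 13 6) = [11, 8, 15, 7, 4, 13, 5, 0, 9, 10, 1, 2, 12, 6, 14, 3]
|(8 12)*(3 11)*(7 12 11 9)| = 6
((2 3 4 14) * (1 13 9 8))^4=(14)=[0, 1, 2, 3, 4, 5, 6, 7, 8, 9, 10, 11, 12, 13, 14]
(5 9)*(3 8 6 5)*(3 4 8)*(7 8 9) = (4 9)(5 7 8 6) = [0, 1, 2, 3, 9, 7, 5, 8, 6, 4]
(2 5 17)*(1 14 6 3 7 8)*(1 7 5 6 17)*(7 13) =(1 14 17 2 6 3 5)(7 8 13) =[0, 14, 6, 5, 4, 1, 3, 8, 13, 9, 10, 11, 12, 7, 17, 15, 16, 2]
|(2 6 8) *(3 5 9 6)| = 6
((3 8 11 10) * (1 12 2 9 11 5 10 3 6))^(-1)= [0, 6, 12, 11, 4, 8, 10, 7, 3, 2, 5, 9, 1]= (1 6 10 5 8 3 11 9 2 12)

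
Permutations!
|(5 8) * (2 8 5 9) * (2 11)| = 4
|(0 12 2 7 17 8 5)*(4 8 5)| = 6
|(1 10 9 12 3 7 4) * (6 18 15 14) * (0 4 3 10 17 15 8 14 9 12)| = 12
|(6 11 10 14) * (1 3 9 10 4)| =8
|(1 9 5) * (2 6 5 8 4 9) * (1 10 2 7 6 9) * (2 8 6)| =|(1 7 2 9 6 5 10 8 4)| =9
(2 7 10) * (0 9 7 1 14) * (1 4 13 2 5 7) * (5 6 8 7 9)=(0 5 9 1 14)(2 4 13)(6 8 7 10)=[5, 14, 4, 3, 13, 9, 8, 10, 7, 1, 6, 11, 12, 2, 0]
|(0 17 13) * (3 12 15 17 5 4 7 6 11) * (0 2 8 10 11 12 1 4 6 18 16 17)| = 60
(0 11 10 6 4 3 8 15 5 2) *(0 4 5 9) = (0 11 10 6 5 2 4 3 8 15 9) = [11, 1, 4, 8, 3, 2, 5, 7, 15, 0, 6, 10, 12, 13, 14, 9]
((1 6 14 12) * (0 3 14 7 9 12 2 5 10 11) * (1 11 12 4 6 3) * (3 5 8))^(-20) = (14)(0 12 5)(1 11 10) = [12, 11, 2, 3, 4, 0, 6, 7, 8, 9, 1, 10, 5, 13, 14]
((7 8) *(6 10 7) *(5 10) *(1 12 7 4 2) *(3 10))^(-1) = [0, 2, 4, 5, 10, 6, 8, 12, 7, 9, 3, 11, 1] = (1 2 4 10 3 5 6 8 7 12)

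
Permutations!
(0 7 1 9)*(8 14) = (0 7 1 9)(8 14) = [7, 9, 2, 3, 4, 5, 6, 1, 14, 0, 10, 11, 12, 13, 8]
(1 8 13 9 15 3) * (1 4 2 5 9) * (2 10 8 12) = (1 12 2 5 9 15 3 4 10 8 13) = [0, 12, 5, 4, 10, 9, 6, 7, 13, 15, 8, 11, 2, 1, 14, 3]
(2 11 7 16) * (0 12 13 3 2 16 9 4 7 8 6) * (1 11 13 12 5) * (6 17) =(0 5 1 11 8 17 6)(2 13 3)(4 7 9) =[5, 11, 13, 2, 7, 1, 0, 9, 17, 4, 10, 8, 12, 3, 14, 15, 16, 6]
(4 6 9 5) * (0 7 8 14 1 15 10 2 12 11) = (0 7 8 14 1 15 10 2 12 11)(4 6 9 5) = [7, 15, 12, 3, 6, 4, 9, 8, 14, 5, 2, 0, 11, 13, 1, 10]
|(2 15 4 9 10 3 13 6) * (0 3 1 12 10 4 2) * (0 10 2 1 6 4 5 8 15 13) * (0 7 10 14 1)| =|(0 3 7 10 6 14 1 12 2 13 4 9 5 8 15)| =15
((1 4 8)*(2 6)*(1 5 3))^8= (1 5 4 3 8)= [0, 5, 2, 8, 3, 4, 6, 7, 1]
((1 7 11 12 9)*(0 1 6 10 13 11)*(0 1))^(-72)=[0, 1, 2, 3, 4, 5, 6, 7, 8, 9, 10, 11, 12, 13]=(13)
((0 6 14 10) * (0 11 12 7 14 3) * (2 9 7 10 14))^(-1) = (14)(0 3 6)(2 7 9)(10 12 11) = [3, 1, 7, 6, 4, 5, 0, 9, 8, 2, 12, 10, 11, 13, 14]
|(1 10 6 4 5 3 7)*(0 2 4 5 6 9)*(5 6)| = 9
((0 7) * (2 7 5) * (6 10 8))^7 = (0 7 2 5)(6 10 8) = [7, 1, 5, 3, 4, 0, 10, 2, 6, 9, 8]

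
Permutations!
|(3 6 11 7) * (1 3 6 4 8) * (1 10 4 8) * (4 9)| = |(1 3 8 10 9 4)(6 11 7)| = 6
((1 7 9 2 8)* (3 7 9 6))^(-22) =(1 2)(3 6 7)(8 9) =[0, 2, 1, 6, 4, 5, 7, 3, 9, 8]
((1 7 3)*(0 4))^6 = [0, 1, 2, 3, 4, 5, 6, 7] = (7)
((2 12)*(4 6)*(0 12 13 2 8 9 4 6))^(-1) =(0 4 9 8 12)(2 13) =[4, 1, 13, 3, 9, 5, 6, 7, 12, 8, 10, 11, 0, 2]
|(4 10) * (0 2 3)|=6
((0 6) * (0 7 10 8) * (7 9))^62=(0 9 10)(6 7 8)=[9, 1, 2, 3, 4, 5, 7, 8, 6, 10, 0]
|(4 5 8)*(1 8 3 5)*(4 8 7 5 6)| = 6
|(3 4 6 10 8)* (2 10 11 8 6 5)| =|(2 10 6 11 8 3 4 5)| =8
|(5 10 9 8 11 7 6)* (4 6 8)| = 15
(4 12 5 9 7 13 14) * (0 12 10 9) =[12, 1, 2, 3, 10, 0, 6, 13, 8, 7, 9, 11, 5, 14, 4] =(0 12 5)(4 10 9 7 13 14)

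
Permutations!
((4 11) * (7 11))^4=(4 7 11)=[0, 1, 2, 3, 7, 5, 6, 11, 8, 9, 10, 4]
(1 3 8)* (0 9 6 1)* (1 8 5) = (0 9 6 8)(1 3 5) = [9, 3, 2, 5, 4, 1, 8, 7, 0, 6]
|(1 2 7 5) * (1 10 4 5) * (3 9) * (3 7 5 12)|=9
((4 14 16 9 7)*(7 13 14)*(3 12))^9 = (3 12)(4 7)(9 13 14 16) = [0, 1, 2, 12, 7, 5, 6, 4, 8, 13, 10, 11, 3, 14, 16, 15, 9]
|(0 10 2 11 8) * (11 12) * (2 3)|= |(0 10 3 2 12 11 8)|= 7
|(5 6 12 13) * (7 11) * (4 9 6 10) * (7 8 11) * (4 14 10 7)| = 14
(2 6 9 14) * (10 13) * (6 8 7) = [0, 1, 8, 3, 4, 5, 9, 6, 7, 14, 13, 11, 12, 10, 2] = (2 8 7 6 9 14)(10 13)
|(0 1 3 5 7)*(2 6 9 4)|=20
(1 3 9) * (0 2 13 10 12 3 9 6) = (0 2 13 10 12 3 6)(1 9) = [2, 9, 13, 6, 4, 5, 0, 7, 8, 1, 12, 11, 3, 10]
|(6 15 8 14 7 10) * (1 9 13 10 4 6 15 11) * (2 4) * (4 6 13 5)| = 13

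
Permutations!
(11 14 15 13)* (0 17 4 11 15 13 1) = (0 17 4 11 14 13 15 1) = [17, 0, 2, 3, 11, 5, 6, 7, 8, 9, 10, 14, 12, 15, 13, 1, 16, 4]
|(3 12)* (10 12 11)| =|(3 11 10 12)| =4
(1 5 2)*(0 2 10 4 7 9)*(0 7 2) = (1 5 10 4 2)(7 9) = [0, 5, 1, 3, 2, 10, 6, 9, 8, 7, 4]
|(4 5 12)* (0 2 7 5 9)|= 7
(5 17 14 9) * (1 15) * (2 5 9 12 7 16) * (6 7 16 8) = (1 15)(2 5 17 14 12 16)(6 7 8) = [0, 15, 5, 3, 4, 17, 7, 8, 6, 9, 10, 11, 16, 13, 12, 1, 2, 14]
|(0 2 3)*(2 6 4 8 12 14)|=|(0 6 4 8 12 14 2 3)|=8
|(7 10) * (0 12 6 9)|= |(0 12 6 9)(7 10)|= 4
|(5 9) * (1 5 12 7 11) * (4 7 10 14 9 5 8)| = 20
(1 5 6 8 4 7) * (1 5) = (4 7 5 6 8) = [0, 1, 2, 3, 7, 6, 8, 5, 4]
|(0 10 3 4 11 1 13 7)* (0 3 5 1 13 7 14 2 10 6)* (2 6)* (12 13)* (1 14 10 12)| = |(0 2 12 13 10 5 14 6)(1 7 3 4 11)| = 40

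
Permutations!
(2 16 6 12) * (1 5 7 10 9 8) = [0, 5, 16, 3, 4, 7, 12, 10, 1, 8, 9, 11, 2, 13, 14, 15, 6] = (1 5 7 10 9 8)(2 16 6 12)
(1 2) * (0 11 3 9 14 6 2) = [11, 0, 1, 9, 4, 5, 2, 7, 8, 14, 10, 3, 12, 13, 6] = (0 11 3 9 14 6 2 1)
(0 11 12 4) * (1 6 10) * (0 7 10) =(0 11 12 4 7 10 1 6) =[11, 6, 2, 3, 7, 5, 0, 10, 8, 9, 1, 12, 4]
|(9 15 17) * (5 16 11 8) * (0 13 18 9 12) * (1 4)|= |(0 13 18 9 15 17 12)(1 4)(5 16 11 8)|= 28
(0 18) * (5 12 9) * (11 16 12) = (0 18)(5 11 16 12 9) = [18, 1, 2, 3, 4, 11, 6, 7, 8, 5, 10, 16, 9, 13, 14, 15, 12, 17, 0]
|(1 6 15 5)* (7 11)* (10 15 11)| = |(1 6 11 7 10 15 5)| = 7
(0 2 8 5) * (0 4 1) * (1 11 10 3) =[2, 0, 8, 1, 11, 4, 6, 7, 5, 9, 3, 10] =(0 2 8 5 4 11 10 3 1)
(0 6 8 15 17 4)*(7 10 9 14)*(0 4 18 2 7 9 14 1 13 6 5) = (0 5)(1 13 6 8 15 17 18 2 7 10 14 9) = [5, 13, 7, 3, 4, 0, 8, 10, 15, 1, 14, 11, 12, 6, 9, 17, 16, 18, 2]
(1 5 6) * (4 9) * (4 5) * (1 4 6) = (1 6 4 9 5) = [0, 6, 2, 3, 9, 1, 4, 7, 8, 5]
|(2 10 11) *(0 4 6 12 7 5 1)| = |(0 4 6 12 7 5 1)(2 10 11)| = 21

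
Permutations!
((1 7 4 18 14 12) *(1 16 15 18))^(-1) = (1 4 7)(12 14 18 15 16) = [0, 4, 2, 3, 7, 5, 6, 1, 8, 9, 10, 11, 14, 13, 18, 16, 12, 17, 15]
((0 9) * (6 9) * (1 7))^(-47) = [6, 7, 2, 3, 4, 5, 9, 1, 8, 0] = (0 6 9)(1 7)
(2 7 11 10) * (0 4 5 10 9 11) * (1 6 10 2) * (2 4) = (0 2 7)(1 6 10)(4 5)(9 11) = [2, 6, 7, 3, 5, 4, 10, 0, 8, 11, 1, 9]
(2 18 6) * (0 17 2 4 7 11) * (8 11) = (0 17 2 18 6 4 7 8 11) = [17, 1, 18, 3, 7, 5, 4, 8, 11, 9, 10, 0, 12, 13, 14, 15, 16, 2, 6]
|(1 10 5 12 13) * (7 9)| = |(1 10 5 12 13)(7 9)| = 10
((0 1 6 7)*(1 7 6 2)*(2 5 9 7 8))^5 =(0 9 1 8 7 5 2) =[9, 8, 0, 3, 4, 2, 6, 5, 7, 1]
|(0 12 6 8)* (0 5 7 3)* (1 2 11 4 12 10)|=|(0 10 1 2 11 4 12 6 8 5 7 3)|=12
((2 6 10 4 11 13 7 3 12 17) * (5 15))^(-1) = (2 17 12 3 7 13 11 4 10 6)(5 15) = [0, 1, 17, 7, 10, 15, 2, 13, 8, 9, 6, 4, 3, 11, 14, 5, 16, 12]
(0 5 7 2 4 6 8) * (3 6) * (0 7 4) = (0 5 4 3 6 8 7 2) = [5, 1, 0, 6, 3, 4, 8, 2, 7]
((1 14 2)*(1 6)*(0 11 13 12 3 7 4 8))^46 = (0 4 3 13)(1 2)(6 14)(7 12 11 8) = [4, 2, 1, 13, 3, 5, 14, 12, 7, 9, 10, 8, 11, 0, 6]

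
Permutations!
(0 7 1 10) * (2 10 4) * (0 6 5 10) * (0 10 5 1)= (0 7)(1 4 2 10 6)= [7, 4, 10, 3, 2, 5, 1, 0, 8, 9, 6]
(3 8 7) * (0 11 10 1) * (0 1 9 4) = [11, 1, 2, 8, 0, 5, 6, 3, 7, 4, 9, 10] = (0 11 10 9 4)(3 8 7)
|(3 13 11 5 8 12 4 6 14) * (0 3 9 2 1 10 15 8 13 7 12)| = 39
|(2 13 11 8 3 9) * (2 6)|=|(2 13 11 8 3 9 6)|=7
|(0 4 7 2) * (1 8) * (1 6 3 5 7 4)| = |(0 1 8 6 3 5 7 2)| = 8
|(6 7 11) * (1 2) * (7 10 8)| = |(1 2)(6 10 8 7 11)| = 10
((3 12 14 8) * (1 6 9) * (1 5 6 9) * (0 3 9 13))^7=[6, 9, 2, 1, 4, 14, 8, 7, 3, 12, 10, 11, 13, 5, 0]=(0 6 8 3 1 9 12 13 5 14)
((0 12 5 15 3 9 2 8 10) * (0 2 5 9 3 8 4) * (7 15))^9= (0 4 2 10 8 15 7 5 9 12)= [4, 1, 10, 3, 2, 9, 6, 5, 15, 12, 8, 11, 0, 13, 14, 7]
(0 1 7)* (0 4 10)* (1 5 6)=(0 5 6 1 7 4 10)=[5, 7, 2, 3, 10, 6, 1, 4, 8, 9, 0]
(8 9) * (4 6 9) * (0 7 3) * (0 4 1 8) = (0 7 3 4 6 9)(1 8) = [7, 8, 2, 4, 6, 5, 9, 3, 1, 0]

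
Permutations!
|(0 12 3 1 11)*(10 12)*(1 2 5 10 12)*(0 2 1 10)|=|(0 12 3 1 11 2 5)|=7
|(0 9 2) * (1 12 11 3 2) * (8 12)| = 8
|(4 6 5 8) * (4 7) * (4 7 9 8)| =|(4 6 5)(8 9)| =6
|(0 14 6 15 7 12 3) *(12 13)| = |(0 14 6 15 7 13 12 3)| = 8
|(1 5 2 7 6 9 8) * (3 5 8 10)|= 14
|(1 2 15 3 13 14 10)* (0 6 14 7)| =10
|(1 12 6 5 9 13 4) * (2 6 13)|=|(1 12 13 4)(2 6 5 9)|=4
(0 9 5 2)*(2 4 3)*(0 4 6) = (0 9 5 6)(2 4 3) = [9, 1, 4, 2, 3, 6, 0, 7, 8, 5]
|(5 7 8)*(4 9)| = |(4 9)(5 7 8)| = 6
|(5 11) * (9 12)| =|(5 11)(9 12)| =2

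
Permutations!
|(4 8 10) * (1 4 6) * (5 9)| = |(1 4 8 10 6)(5 9)| = 10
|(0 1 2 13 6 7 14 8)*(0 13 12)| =20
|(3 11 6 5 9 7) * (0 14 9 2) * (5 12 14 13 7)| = |(0 13 7 3 11 6 12 14 9 5 2)| = 11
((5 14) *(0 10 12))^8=(14)(0 12 10)=[12, 1, 2, 3, 4, 5, 6, 7, 8, 9, 0, 11, 10, 13, 14]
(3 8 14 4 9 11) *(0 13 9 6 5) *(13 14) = (0 14 4 6 5)(3 8 13 9 11) = [14, 1, 2, 8, 6, 0, 5, 7, 13, 11, 10, 3, 12, 9, 4]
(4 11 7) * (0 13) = (0 13)(4 11 7) = [13, 1, 2, 3, 11, 5, 6, 4, 8, 9, 10, 7, 12, 0]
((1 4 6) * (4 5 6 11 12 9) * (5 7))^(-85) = [0, 6, 2, 3, 9, 7, 5, 1, 8, 12, 10, 4, 11] = (1 6 5 7)(4 9 12 11)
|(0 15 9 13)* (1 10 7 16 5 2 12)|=|(0 15 9 13)(1 10 7 16 5 2 12)|=28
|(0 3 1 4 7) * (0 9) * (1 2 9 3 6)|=8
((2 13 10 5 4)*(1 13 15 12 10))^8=[0, 1, 12, 3, 15, 2, 6, 7, 8, 9, 4, 11, 5, 13, 14, 10]=(2 12 5)(4 15 10)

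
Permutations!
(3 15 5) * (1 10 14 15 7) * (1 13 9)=(1 10 14 15 5 3 7 13 9)=[0, 10, 2, 7, 4, 3, 6, 13, 8, 1, 14, 11, 12, 9, 15, 5]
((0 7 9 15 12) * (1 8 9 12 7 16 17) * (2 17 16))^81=(17)=[0, 1, 2, 3, 4, 5, 6, 7, 8, 9, 10, 11, 12, 13, 14, 15, 16, 17]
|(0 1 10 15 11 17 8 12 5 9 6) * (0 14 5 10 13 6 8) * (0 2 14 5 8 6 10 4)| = 12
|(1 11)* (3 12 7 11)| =|(1 3 12 7 11)| =5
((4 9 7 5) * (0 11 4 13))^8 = (0 11 4 9 7 5 13) = [11, 1, 2, 3, 9, 13, 6, 5, 8, 7, 10, 4, 12, 0]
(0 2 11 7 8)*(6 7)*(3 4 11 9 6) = [2, 1, 9, 4, 11, 5, 7, 8, 0, 6, 10, 3] = (0 2 9 6 7 8)(3 4 11)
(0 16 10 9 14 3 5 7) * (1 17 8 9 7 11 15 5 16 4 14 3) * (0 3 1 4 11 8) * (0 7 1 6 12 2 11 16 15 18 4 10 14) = (0 16 14 10 1 17 7 3 15 5 8 9 6 12 2 11 18 4) = [16, 17, 11, 15, 0, 8, 12, 3, 9, 6, 1, 18, 2, 13, 10, 5, 14, 7, 4]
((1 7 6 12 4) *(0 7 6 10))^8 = (12)(0 10 7) = [10, 1, 2, 3, 4, 5, 6, 0, 8, 9, 7, 11, 12]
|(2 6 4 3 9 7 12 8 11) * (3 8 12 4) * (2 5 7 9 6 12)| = |(2 12)(3 6)(4 8 11 5 7)| = 10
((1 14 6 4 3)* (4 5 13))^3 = (1 5 3 6 4 14 13) = [0, 5, 2, 6, 14, 3, 4, 7, 8, 9, 10, 11, 12, 1, 13]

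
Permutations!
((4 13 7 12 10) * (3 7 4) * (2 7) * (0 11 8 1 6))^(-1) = (0 6 1 8 11)(2 3 10 12 7)(4 13) = [6, 8, 3, 10, 13, 5, 1, 2, 11, 9, 12, 0, 7, 4]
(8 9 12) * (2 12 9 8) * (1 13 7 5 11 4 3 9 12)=(1 13 7 5 11 4 3 9 12 2)=[0, 13, 1, 9, 3, 11, 6, 5, 8, 12, 10, 4, 2, 7]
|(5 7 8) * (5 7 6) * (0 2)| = |(0 2)(5 6)(7 8)| = 2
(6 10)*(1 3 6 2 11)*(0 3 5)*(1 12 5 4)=(0 3 6 10 2 11 12 5)(1 4)=[3, 4, 11, 6, 1, 0, 10, 7, 8, 9, 2, 12, 5]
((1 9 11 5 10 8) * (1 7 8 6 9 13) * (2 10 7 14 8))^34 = (14)(2 7 5 11 9 6 10) = [0, 1, 7, 3, 4, 11, 10, 5, 8, 6, 2, 9, 12, 13, 14]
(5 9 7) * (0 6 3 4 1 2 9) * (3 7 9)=[6, 2, 3, 4, 1, 0, 7, 5, 8, 9]=(9)(0 6 7 5)(1 2 3 4)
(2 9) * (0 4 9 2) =(0 4 9) =[4, 1, 2, 3, 9, 5, 6, 7, 8, 0]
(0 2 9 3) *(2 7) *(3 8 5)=(0 7 2 9 8 5 3)=[7, 1, 9, 0, 4, 3, 6, 2, 5, 8]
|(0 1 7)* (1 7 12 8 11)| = 4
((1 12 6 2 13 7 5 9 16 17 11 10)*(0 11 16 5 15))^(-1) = [15, 10, 6, 3, 4, 9, 12, 13, 8, 5, 11, 0, 1, 2, 14, 7, 17, 16] = (0 15 7 13 2 6 12 1 10 11)(5 9)(16 17)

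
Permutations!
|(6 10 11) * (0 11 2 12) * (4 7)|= |(0 11 6 10 2 12)(4 7)|= 6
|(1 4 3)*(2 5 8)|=3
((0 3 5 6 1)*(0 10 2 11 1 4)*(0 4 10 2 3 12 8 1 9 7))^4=[2, 7, 0, 3, 4, 5, 6, 1, 9, 8, 10, 12, 11]=(0 2)(1 7)(8 9)(11 12)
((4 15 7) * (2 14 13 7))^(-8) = (2 4 13)(7 14 15) = [0, 1, 4, 3, 13, 5, 6, 14, 8, 9, 10, 11, 12, 2, 15, 7]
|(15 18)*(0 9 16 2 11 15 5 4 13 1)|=|(0 9 16 2 11 15 18 5 4 13 1)|=11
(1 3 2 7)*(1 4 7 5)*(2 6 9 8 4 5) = [0, 3, 2, 6, 7, 1, 9, 5, 4, 8] = (1 3 6 9 8 4 7 5)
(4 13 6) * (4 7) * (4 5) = (4 13 6 7 5) = [0, 1, 2, 3, 13, 4, 7, 5, 8, 9, 10, 11, 12, 6]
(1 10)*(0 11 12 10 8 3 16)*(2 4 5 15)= (0 11 12 10 1 8 3 16)(2 4 5 15)= [11, 8, 4, 16, 5, 15, 6, 7, 3, 9, 1, 12, 10, 13, 14, 2, 0]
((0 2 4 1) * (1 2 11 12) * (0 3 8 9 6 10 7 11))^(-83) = [0, 11, 4, 12, 2, 5, 8, 6, 1, 3, 9, 10, 7] = (1 11 10 9 3 12 7 6 8)(2 4)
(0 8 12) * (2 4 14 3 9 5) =[8, 1, 4, 9, 14, 2, 6, 7, 12, 5, 10, 11, 0, 13, 3] =(0 8 12)(2 4 14 3 9 5)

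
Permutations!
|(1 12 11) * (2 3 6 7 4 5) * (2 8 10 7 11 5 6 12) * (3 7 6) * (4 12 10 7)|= 28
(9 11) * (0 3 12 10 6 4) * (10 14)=(0 3 12 14 10 6 4)(9 11)=[3, 1, 2, 12, 0, 5, 4, 7, 8, 11, 6, 9, 14, 13, 10]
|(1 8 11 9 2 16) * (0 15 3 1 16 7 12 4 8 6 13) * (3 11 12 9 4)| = |(16)(0 15 11 4 8 12 3 1 6 13)(2 7 9)| = 30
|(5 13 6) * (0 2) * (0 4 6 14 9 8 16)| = 10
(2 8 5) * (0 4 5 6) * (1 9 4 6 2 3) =(0 6)(1 9 4 5 3)(2 8) =[6, 9, 8, 1, 5, 3, 0, 7, 2, 4]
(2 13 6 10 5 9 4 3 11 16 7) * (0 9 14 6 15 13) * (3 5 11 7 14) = (0 9 4 5 3 7 2)(6 10 11 16 14)(13 15) = [9, 1, 0, 7, 5, 3, 10, 2, 8, 4, 11, 16, 12, 15, 6, 13, 14]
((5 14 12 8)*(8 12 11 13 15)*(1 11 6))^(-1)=(1 6 14 5 8 15 13 11)=[0, 6, 2, 3, 4, 8, 14, 7, 15, 9, 10, 1, 12, 11, 5, 13]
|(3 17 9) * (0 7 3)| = 5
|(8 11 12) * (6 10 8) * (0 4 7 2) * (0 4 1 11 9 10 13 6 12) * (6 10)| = 15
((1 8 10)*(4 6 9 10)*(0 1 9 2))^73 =(0 1 8 4 6 2)(9 10) =[1, 8, 0, 3, 6, 5, 2, 7, 4, 10, 9]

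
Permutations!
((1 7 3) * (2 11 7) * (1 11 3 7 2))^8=(2 11 3)=[0, 1, 11, 2, 4, 5, 6, 7, 8, 9, 10, 3]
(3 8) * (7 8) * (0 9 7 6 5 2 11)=[9, 1, 11, 6, 4, 2, 5, 8, 3, 7, 10, 0]=(0 9 7 8 3 6 5 2 11)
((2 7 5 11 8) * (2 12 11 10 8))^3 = (2 10 11 5 12 7 8) = [0, 1, 10, 3, 4, 12, 6, 8, 2, 9, 11, 5, 7]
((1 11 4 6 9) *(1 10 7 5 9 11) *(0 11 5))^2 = [4, 1, 2, 3, 5, 10, 9, 11, 8, 7, 0, 6] = (0 4 5 10)(6 9 7 11)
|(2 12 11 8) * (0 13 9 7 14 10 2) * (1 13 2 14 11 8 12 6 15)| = |(0 2 6 15 1 13 9 7 11 12 8)(10 14)| = 22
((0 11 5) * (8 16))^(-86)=[11, 1, 2, 3, 4, 0, 6, 7, 8, 9, 10, 5, 12, 13, 14, 15, 16]=(16)(0 11 5)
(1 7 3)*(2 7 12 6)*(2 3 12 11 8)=(1 11 8 2 7 12 6 3)=[0, 11, 7, 1, 4, 5, 3, 12, 2, 9, 10, 8, 6]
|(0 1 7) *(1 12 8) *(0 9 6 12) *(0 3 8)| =8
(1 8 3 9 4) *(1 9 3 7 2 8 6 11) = (1 6 11)(2 8 7)(4 9) = [0, 6, 8, 3, 9, 5, 11, 2, 7, 4, 10, 1]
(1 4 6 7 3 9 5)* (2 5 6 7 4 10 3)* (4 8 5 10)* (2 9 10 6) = (1 4 7 9 2 6 8 5)(3 10) = [0, 4, 6, 10, 7, 1, 8, 9, 5, 2, 3]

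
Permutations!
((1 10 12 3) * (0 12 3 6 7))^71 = (0 7 6 12)(1 3 10) = [7, 3, 2, 10, 4, 5, 12, 6, 8, 9, 1, 11, 0]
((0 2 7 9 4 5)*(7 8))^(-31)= (0 9 2 4 8 5 7)= [9, 1, 4, 3, 8, 7, 6, 0, 5, 2]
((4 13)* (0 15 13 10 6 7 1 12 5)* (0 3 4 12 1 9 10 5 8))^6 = [15, 1, 2, 3, 4, 5, 9, 10, 0, 6, 7, 11, 8, 12, 14, 13] = (0 15 13 12 8)(6 9)(7 10)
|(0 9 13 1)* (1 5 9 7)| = 3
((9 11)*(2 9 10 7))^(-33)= (2 11 7 9 10)= [0, 1, 11, 3, 4, 5, 6, 9, 8, 10, 2, 7]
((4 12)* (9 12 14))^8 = [0, 1, 2, 3, 4, 5, 6, 7, 8, 9, 10, 11, 12, 13, 14] = (14)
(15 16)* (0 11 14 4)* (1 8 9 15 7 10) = (0 11 14 4)(1 8 9 15 16 7 10) = [11, 8, 2, 3, 0, 5, 6, 10, 9, 15, 1, 14, 12, 13, 4, 16, 7]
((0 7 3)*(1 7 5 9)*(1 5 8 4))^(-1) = (0 3 7 1 4 8)(5 9) = [3, 4, 2, 7, 8, 9, 6, 1, 0, 5]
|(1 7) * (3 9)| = 2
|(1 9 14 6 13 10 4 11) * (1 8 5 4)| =|(1 9 14 6 13 10)(4 11 8 5)| =12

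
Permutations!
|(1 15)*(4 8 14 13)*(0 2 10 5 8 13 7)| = 14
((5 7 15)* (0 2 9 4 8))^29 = (0 8 4 9 2)(5 15 7) = [8, 1, 0, 3, 9, 15, 6, 5, 4, 2, 10, 11, 12, 13, 14, 7]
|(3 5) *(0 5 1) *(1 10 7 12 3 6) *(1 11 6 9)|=|(0 5 9 1)(3 10 7 12)(6 11)|=4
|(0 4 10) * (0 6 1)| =|(0 4 10 6 1)| =5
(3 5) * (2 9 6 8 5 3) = (2 9 6 8 5) = [0, 1, 9, 3, 4, 2, 8, 7, 5, 6]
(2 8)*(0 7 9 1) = (0 7 9 1)(2 8) = [7, 0, 8, 3, 4, 5, 6, 9, 2, 1]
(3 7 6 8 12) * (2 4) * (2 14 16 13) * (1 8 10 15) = [0, 8, 4, 7, 14, 5, 10, 6, 12, 9, 15, 11, 3, 2, 16, 1, 13] = (1 8 12 3 7 6 10 15)(2 4 14 16 13)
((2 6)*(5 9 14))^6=(14)=[0, 1, 2, 3, 4, 5, 6, 7, 8, 9, 10, 11, 12, 13, 14]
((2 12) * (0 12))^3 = (12) = [0, 1, 2, 3, 4, 5, 6, 7, 8, 9, 10, 11, 12]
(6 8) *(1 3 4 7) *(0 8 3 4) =[8, 4, 2, 0, 7, 5, 3, 1, 6] =(0 8 6 3)(1 4 7)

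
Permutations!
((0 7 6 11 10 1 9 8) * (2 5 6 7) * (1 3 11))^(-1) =[8, 6, 0, 10, 4, 2, 5, 7, 9, 1, 11, 3] =(0 8 9 1 6 5 2)(3 10 11)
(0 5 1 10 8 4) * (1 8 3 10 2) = (0 5 8 4)(1 2)(3 10) = [5, 2, 1, 10, 0, 8, 6, 7, 4, 9, 3]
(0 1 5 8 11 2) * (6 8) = [1, 5, 0, 3, 4, 6, 8, 7, 11, 9, 10, 2] = (0 1 5 6 8 11 2)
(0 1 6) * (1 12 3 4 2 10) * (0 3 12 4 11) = [4, 6, 10, 11, 2, 5, 3, 7, 8, 9, 1, 0, 12] = (12)(0 4 2 10 1 6 3 11)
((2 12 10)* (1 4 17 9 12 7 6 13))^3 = (1 9 2 13 17 10 6 4 12 7) = [0, 9, 13, 3, 12, 5, 4, 1, 8, 2, 6, 11, 7, 17, 14, 15, 16, 10]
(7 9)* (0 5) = [5, 1, 2, 3, 4, 0, 6, 9, 8, 7] = (0 5)(7 9)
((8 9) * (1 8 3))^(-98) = (1 9)(3 8) = [0, 9, 2, 8, 4, 5, 6, 7, 3, 1]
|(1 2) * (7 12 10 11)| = 4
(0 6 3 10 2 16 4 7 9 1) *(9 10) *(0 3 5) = [6, 3, 16, 9, 7, 0, 5, 10, 8, 1, 2, 11, 12, 13, 14, 15, 4] = (0 6 5)(1 3 9)(2 16 4 7 10)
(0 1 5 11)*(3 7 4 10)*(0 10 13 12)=(0 1 5 11 10 3 7 4 13 12)=[1, 5, 2, 7, 13, 11, 6, 4, 8, 9, 3, 10, 0, 12]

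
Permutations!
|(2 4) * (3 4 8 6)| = 5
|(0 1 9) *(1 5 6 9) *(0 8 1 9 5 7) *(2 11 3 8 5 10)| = |(0 7)(1 9 5 6 10 2 11 3 8)| = 18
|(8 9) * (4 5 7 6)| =4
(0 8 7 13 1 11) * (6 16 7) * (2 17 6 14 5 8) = (0 2 17 6 16 7 13 1 11)(5 8 14) = [2, 11, 17, 3, 4, 8, 16, 13, 14, 9, 10, 0, 12, 1, 5, 15, 7, 6]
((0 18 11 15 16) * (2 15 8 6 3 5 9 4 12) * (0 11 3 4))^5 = (18)(2 6 16 12 8 15 4 11) = [0, 1, 6, 3, 11, 5, 16, 7, 15, 9, 10, 2, 8, 13, 14, 4, 12, 17, 18]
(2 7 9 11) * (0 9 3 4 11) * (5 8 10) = [9, 1, 7, 4, 11, 8, 6, 3, 10, 0, 5, 2] = (0 9)(2 7 3 4 11)(5 8 10)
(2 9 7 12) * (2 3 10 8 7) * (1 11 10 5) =[0, 11, 9, 5, 4, 1, 6, 12, 7, 2, 8, 10, 3] =(1 11 10 8 7 12 3 5)(2 9)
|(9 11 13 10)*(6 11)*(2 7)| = |(2 7)(6 11 13 10 9)| = 10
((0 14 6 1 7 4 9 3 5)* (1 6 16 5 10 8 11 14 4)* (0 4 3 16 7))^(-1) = (0 1 7 14 11 8 10 3)(4 5 16 9) = [1, 7, 2, 0, 5, 16, 6, 14, 10, 4, 3, 8, 12, 13, 11, 15, 9]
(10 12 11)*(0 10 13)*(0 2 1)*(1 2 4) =(0 10 12 11 13 4 1) =[10, 0, 2, 3, 1, 5, 6, 7, 8, 9, 12, 13, 11, 4]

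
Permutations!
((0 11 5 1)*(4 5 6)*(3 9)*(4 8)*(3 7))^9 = [6, 11, 2, 3, 1, 0, 4, 7, 5, 9, 10, 8] = (0 6 4 1 11 8 5)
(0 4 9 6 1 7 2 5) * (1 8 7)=(0 4 9 6 8 7 2 5)=[4, 1, 5, 3, 9, 0, 8, 2, 7, 6]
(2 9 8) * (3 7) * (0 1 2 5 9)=[1, 2, 0, 7, 4, 9, 6, 3, 5, 8]=(0 1 2)(3 7)(5 9 8)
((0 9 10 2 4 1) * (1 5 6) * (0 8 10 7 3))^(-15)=(0 9 7 3)(1 6 5 4 2 10 8)=[9, 6, 10, 0, 2, 4, 5, 3, 1, 7, 8]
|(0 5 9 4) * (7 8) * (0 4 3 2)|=|(0 5 9 3 2)(7 8)|=10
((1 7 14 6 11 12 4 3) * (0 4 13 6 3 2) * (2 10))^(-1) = [2, 3, 10, 14, 0, 5, 13, 1, 8, 9, 4, 6, 11, 12, 7] = (0 2 10 4)(1 3 14 7)(6 13 12 11)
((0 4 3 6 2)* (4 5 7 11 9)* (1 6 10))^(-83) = (0 4 2 9 6 11 1 7 10 5 3) = [4, 7, 9, 0, 2, 3, 11, 10, 8, 6, 5, 1]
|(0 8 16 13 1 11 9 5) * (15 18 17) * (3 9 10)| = 30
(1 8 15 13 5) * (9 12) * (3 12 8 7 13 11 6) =[0, 7, 2, 12, 4, 1, 3, 13, 15, 8, 10, 6, 9, 5, 14, 11] =(1 7 13 5)(3 12 9 8 15 11 6)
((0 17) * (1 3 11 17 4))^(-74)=(0 11 1)(3 4 17)=[11, 0, 2, 4, 17, 5, 6, 7, 8, 9, 10, 1, 12, 13, 14, 15, 16, 3]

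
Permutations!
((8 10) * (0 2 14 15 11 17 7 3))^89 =(0 2 14 15 11 17 7 3)(8 10) =[2, 1, 14, 0, 4, 5, 6, 3, 10, 9, 8, 17, 12, 13, 15, 11, 16, 7]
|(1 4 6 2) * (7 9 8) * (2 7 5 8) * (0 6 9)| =|(0 6 7)(1 4 9 2)(5 8)| =12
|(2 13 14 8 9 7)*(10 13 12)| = 8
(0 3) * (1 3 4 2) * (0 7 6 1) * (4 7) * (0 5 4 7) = (1 3 7 6)(2 5 4) = [0, 3, 5, 7, 2, 4, 1, 6]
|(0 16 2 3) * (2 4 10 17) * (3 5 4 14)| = 20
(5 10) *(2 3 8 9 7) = [0, 1, 3, 8, 4, 10, 6, 2, 9, 7, 5] = (2 3 8 9 7)(5 10)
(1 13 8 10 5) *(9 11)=(1 13 8 10 5)(9 11)=[0, 13, 2, 3, 4, 1, 6, 7, 10, 11, 5, 9, 12, 8]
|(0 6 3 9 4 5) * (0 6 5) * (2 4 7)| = 8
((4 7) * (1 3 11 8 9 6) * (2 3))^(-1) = (1 6 9 8 11 3 2)(4 7) = [0, 6, 1, 2, 7, 5, 9, 4, 11, 8, 10, 3]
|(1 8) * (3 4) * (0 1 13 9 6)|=6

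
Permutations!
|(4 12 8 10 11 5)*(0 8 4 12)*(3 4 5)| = 6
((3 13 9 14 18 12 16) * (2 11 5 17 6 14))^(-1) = (2 9 13 3 16 12 18 14 6 17 5 11) = [0, 1, 9, 16, 4, 11, 17, 7, 8, 13, 10, 2, 18, 3, 6, 15, 12, 5, 14]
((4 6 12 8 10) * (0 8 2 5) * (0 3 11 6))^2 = (0 10)(2 3 6)(4 8)(5 11 12) = [10, 1, 3, 6, 8, 11, 2, 7, 4, 9, 0, 12, 5]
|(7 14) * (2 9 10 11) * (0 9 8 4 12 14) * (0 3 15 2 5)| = 40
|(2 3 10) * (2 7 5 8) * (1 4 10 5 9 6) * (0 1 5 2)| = |(0 1 4 10 7 9 6 5 8)(2 3)| = 18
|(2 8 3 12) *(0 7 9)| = 12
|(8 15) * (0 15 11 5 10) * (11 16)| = 7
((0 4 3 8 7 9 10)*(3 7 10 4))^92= [0, 1, 2, 3, 9, 5, 6, 4, 8, 7, 10]= (10)(4 9 7)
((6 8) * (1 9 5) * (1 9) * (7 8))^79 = [0, 1, 2, 3, 4, 9, 7, 8, 6, 5] = (5 9)(6 7 8)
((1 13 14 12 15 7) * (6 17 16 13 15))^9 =(6 13)(12 16)(14 17) =[0, 1, 2, 3, 4, 5, 13, 7, 8, 9, 10, 11, 16, 6, 17, 15, 12, 14]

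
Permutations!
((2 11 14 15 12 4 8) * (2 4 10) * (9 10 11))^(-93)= [0, 1, 2, 3, 8, 5, 6, 7, 4, 9, 10, 12, 15, 13, 11, 14]= (4 8)(11 12 15 14)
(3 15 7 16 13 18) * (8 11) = (3 15 7 16 13 18)(8 11) = [0, 1, 2, 15, 4, 5, 6, 16, 11, 9, 10, 8, 12, 18, 14, 7, 13, 17, 3]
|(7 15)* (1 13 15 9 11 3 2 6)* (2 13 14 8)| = 30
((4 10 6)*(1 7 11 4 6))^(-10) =(11) =[0, 1, 2, 3, 4, 5, 6, 7, 8, 9, 10, 11]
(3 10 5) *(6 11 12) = [0, 1, 2, 10, 4, 3, 11, 7, 8, 9, 5, 12, 6] = (3 10 5)(6 11 12)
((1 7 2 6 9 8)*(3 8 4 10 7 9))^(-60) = (1 10 6)(2 8 4)(3 9 7) = [0, 10, 8, 9, 2, 5, 1, 3, 4, 7, 6]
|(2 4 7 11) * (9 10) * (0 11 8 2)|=4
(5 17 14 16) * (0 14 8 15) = (0 14 16 5 17 8 15) = [14, 1, 2, 3, 4, 17, 6, 7, 15, 9, 10, 11, 12, 13, 16, 0, 5, 8]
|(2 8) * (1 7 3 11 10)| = 10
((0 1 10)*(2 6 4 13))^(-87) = (2 6 4 13) = [0, 1, 6, 3, 13, 5, 4, 7, 8, 9, 10, 11, 12, 2]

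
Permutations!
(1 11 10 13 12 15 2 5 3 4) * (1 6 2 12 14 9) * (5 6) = (1 11 10 13 14 9)(2 6)(3 4 5)(12 15) = [0, 11, 6, 4, 5, 3, 2, 7, 8, 1, 13, 10, 15, 14, 9, 12]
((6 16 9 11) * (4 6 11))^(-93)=(4 9 16 6)=[0, 1, 2, 3, 9, 5, 4, 7, 8, 16, 10, 11, 12, 13, 14, 15, 6]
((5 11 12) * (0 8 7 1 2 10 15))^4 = (0 2 8 10 7 15 1)(5 11 12) = [2, 0, 8, 3, 4, 11, 6, 15, 10, 9, 7, 12, 5, 13, 14, 1]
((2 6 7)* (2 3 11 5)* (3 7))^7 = (2 3 5 6 11) = [0, 1, 3, 5, 4, 6, 11, 7, 8, 9, 10, 2]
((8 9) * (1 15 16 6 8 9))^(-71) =(1 8 6 16 15) =[0, 8, 2, 3, 4, 5, 16, 7, 6, 9, 10, 11, 12, 13, 14, 1, 15]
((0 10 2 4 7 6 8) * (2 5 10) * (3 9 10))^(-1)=(0 8 6 7 4 2)(3 5 10 9)=[8, 1, 0, 5, 2, 10, 7, 4, 6, 3, 9]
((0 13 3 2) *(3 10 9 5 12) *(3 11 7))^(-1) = [2, 1, 3, 7, 4, 9, 6, 11, 8, 10, 13, 12, 5, 0] = (0 2 3 7 11 12 5 9 10 13)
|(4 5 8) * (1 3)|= |(1 3)(4 5 8)|= 6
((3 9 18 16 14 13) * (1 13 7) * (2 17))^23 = (1 7 14 16 18 9 3 13)(2 17) = [0, 7, 17, 13, 4, 5, 6, 14, 8, 3, 10, 11, 12, 1, 16, 15, 18, 2, 9]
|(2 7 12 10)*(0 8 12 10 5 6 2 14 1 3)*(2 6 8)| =21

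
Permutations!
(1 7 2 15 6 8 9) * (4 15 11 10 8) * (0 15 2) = (0 15 6 4 2 11 10 8 9 1 7) = [15, 7, 11, 3, 2, 5, 4, 0, 9, 1, 8, 10, 12, 13, 14, 6]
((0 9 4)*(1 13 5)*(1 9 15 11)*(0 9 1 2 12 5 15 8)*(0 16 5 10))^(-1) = (0 10 12 2 11 15 13 1 5 16 8)(4 9) = [10, 5, 11, 3, 9, 16, 6, 7, 0, 4, 12, 15, 2, 1, 14, 13, 8]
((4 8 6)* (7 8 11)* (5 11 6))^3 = (4 6)(5 8 7 11) = [0, 1, 2, 3, 6, 8, 4, 11, 7, 9, 10, 5]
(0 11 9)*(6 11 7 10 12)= [7, 1, 2, 3, 4, 5, 11, 10, 8, 0, 12, 9, 6]= (0 7 10 12 6 11 9)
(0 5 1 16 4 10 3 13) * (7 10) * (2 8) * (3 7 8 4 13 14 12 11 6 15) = (0 5 1 16 13)(2 4 8)(3 14 12 11 6 15)(7 10) = [5, 16, 4, 14, 8, 1, 15, 10, 2, 9, 7, 6, 11, 0, 12, 3, 13]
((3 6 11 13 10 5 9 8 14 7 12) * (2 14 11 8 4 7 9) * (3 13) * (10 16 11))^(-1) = (2 5 10 8 6 3 11 16 13 12 7 4 9 14) = [0, 1, 5, 11, 9, 10, 3, 4, 6, 14, 8, 16, 7, 12, 2, 15, 13]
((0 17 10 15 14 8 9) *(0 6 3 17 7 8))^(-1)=(0 14 15 10 17 3 6 9 8 7)=[14, 1, 2, 6, 4, 5, 9, 0, 7, 8, 17, 11, 12, 13, 15, 10, 16, 3]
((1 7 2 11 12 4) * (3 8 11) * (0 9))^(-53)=(0 9)(1 3 12 7 8 4 2 11)=[9, 3, 11, 12, 2, 5, 6, 8, 4, 0, 10, 1, 7]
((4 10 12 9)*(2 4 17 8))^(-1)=(2 8 17 9 12 10 4)=[0, 1, 8, 3, 2, 5, 6, 7, 17, 12, 4, 11, 10, 13, 14, 15, 16, 9]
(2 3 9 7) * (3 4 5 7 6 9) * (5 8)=[0, 1, 4, 3, 8, 7, 9, 2, 5, 6]=(2 4 8 5 7)(6 9)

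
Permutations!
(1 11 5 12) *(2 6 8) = (1 11 5 12)(2 6 8) = [0, 11, 6, 3, 4, 12, 8, 7, 2, 9, 10, 5, 1]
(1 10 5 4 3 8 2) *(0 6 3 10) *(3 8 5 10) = (10)(0 6 8 2 1)(3 5 4) = [6, 0, 1, 5, 3, 4, 8, 7, 2, 9, 10]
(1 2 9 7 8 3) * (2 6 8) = [0, 6, 9, 1, 4, 5, 8, 2, 3, 7] = (1 6 8 3)(2 9 7)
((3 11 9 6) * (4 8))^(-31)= (3 11 9 6)(4 8)= [0, 1, 2, 11, 8, 5, 3, 7, 4, 6, 10, 9]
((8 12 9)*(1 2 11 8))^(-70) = (1 11 12)(2 8 9) = [0, 11, 8, 3, 4, 5, 6, 7, 9, 2, 10, 12, 1]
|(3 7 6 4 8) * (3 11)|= 6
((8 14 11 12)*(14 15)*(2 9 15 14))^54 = [0, 1, 2, 3, 4, 5, 6, 7, 11, 9, 10, 8, 14, 13, 12, 15] = (15)(8 11)(12 14)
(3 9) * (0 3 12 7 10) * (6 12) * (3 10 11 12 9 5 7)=[10, 1, 2, 5, 4, 7, 9, 11, 8, 6, 0, 12, 3]=(0 10)(3 5 7 11 12)(6 9)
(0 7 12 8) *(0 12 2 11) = [7, 1, 11, 3, 4, 5, 6, 2, 12, 9, 10, 0, 8] = (0 7 2 11)(8 12)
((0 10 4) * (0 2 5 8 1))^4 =(0 5 10 8 4 1 2) =[5, 2, 0, 3, 1, 10, 6, 7, 4, 9, 8]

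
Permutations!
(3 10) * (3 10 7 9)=(10)(3 7 9)=[0, 1, 2, 7, 4, 5, 6, 9, 8, 3, 10]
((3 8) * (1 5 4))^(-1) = (1 4 5)(3 8) = [0, 4, 2, 8, 5, 1, 6, 7, 3]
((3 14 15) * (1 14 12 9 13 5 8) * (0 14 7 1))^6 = (0 13 3)(5 12 14)(8 9 15) = [13, 1, 2, 0, 4, 12, 6, 7, 9, 15, 10, 11, 14, 3, 5, 8]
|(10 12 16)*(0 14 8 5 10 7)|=|(0 14 8 5 10 12 16 7)|=8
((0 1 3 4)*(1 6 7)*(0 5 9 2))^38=(0 7 3 5 2 6 1 4 9)=[7, 4, 6, 5, 9, 2, 1, 3, 8, 0]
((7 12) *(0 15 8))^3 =(15)(7 12) =[0, 1, 2, 3, 4, 5, 6, 12, 8, 9, 10, 11, 7, 13, 14, 15]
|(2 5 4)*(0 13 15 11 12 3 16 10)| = 24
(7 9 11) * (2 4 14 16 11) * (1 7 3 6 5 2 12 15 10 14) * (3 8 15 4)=[0, 7, 3, 6, 1, 2, 5, 9, 15, 12, 14, 8, 4, 13, 16, 10, 11]=(1 7 9 12 4)(2 3 6 5)(8 15 10 14 16 11)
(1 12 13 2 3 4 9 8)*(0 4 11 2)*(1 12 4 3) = (0 3 11 2 1 4 9 8 12 13) = [3, 4, 1, 11, 9, 5, 6, 7, 12, 8, 10, 2, 13, 0]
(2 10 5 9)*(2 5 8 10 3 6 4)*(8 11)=(2 3 6 4)(5 9)(8 10 11)=[0, 1, 3, 6, 2, 9, 4, 7, 10, 5, 11, 8]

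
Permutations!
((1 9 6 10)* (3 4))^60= [0, 1, 2, 3, 4, 5, 6, 7, 8, 9, 10]= (10)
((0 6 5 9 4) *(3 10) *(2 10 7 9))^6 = (0 7 2)(3 5 4)(6 9 10) = [7, 1, 0, 5, 3, 4, 9, 2, 8, 10, 6]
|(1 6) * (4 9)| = 2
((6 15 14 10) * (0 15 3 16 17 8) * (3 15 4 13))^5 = (0 17 3 4 8 16 13)(6 15 14 10) = [17, 1, 2, 4, 8, 5, 15, 7, 16, 9, 6, 11, 12, 0, 10, 14, 13, 3]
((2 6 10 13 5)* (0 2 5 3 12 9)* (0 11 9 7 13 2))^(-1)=(2 10 6)(3 13 7 12)(9 11)=[0, 1, 10, 13, 4, 5, 2, 12, 8, 11, 6, 9, 3, 7]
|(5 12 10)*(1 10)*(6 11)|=|(1 10 5 12)(6 11)|=4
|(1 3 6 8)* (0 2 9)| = |(0 2 9)(1 3 6 8)| = 12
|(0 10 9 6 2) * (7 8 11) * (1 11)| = 20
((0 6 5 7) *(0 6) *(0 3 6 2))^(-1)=[2, 1, 7, 0, 4, 6, 3, 5]=(0 2 7 5 6 3)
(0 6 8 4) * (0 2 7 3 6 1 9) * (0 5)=(0 1 9 5)(2 7 3 6 8 4)=[1, 9, 7, 6, 2, 0, 8, 3, 4, 5]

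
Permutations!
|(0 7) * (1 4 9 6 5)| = |(0 7)(1 4 9 6 5)| = 10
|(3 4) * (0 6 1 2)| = |(0 6 1 2)(3 4)| = 4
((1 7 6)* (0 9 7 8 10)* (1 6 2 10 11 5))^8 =[2, 1, 9, 3, 4, 5, 6, 0, 8, 10, 7, 11] =(11)(0 2 9 10 7)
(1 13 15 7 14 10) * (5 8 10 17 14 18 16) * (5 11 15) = (1 13 5 8 10)(7 18 16 11 15)(14 17) = [0, 13, 2, 3, 4, 8, 6, 18, 10, 9, 1, 15, 12, 5, 17, 7, 11, 14, 16]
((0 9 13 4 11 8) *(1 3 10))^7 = (0 9 13 4 11 8)(1 3 10) = [9, 3, 2, 10, 11, 5, 6, 7, 0, 13, 1, 8, 12, 4]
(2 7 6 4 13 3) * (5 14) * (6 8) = (2 7 8 6 4 13 3)(5 14) = [0, 1, 7, 2, 13, 14, 4, 8, 6, 9, 10, 11, 12, 3, 5]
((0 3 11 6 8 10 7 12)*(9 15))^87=(0 12 7 10 8 6 11 3)(9 15)=[12, 1, 2, 0, 4, 5, 11, 10, 6, 15, 8, 3, 7, 13, 14, 9]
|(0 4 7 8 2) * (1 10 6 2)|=8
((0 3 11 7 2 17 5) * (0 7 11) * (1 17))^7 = (0 3)(1 5 2 17 7) = [3, 5, 17, 0, 4, 2, 6, 1, 8, 9, 10, 11, 12, 13, 14, 15, 16, 7]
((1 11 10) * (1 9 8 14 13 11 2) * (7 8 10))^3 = [0, 2, 1, 3, 4, 5, 6, 13, 11, 10, 9, 14, 12, 8, 7] = (1 2)(7 13 8 11 14)(9 10)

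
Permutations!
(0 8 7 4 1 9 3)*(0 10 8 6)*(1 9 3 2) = (0 6)(1 3 10 8 7 4 9 2) = [6, 3, 1, 10, 9, 5, 0, 4, 7, 2, 8]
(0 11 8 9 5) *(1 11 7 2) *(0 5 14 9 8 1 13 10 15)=(0 7 2 13 10 15)(1 11)(9 14)=[7, 11, 13, 3, 4, 5, 6, 2, 8, 14, 15, 1, 12, 10, 9, 0]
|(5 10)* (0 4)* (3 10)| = |(0 4)(3 10 5)| = 6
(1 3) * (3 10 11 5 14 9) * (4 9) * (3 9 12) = (1 10 11 5 14 4 12 3) = [0, 10, 2, 1, 12, 14, 6, 7, 8, 9, 11, 5, 3, 13, 4]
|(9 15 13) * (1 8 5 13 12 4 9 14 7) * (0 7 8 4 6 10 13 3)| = |(0 7 1 4 9 15 12 6 10 13 14 8 5 3)| = 14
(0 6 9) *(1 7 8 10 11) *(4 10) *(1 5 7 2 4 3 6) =(0 1 2 4 10 11 5 7 8 3 6 9) =[1, 2, 4, 6, 10, 7, 9, 8, 3, 0, 11, 5]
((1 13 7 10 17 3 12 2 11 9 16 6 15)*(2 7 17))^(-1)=[0, 15, 10, 17, 4, 5, 16, 12, 8, 11, 7, 2, 3, 1, 14, 6, 9, 13]=(1 15 6 16 9 11 2 10 7 12 3 17 13)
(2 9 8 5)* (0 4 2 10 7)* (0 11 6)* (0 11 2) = (0 4)(2 9 8 5 10 7)(6 11) = [4, 1, 9, 3, 0, 10, 11, 2, 5, 8, 7, 6]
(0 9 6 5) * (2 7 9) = (0 2 7 9 6 5) = [2, 1, 7, 3, 4, 0, 5, 9, 8, 6]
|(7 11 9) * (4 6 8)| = |(4 6 8)(7 11 9)| = 3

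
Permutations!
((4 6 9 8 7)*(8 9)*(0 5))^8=(9)=[0, 1, 2, 3, 4, 5, 6, 7, 8, 9]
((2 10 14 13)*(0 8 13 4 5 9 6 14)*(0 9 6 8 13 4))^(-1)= (0 14 6 5 4 8 9 10 2 13)= [14, 1, 13, 3, 8, 4, 5, 7, 9, 10, 2, 11, 12, 0, 6]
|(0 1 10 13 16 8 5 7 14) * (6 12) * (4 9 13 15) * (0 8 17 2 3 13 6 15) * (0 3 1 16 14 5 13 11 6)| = |(0 16 17 2 1 10 3 11 6 12 15 4 9)(5 7)(8 13 14)| = 78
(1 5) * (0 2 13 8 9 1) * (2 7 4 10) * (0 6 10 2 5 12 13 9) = (0 7 4 2 9 1 12 13 8)(5 6 10) = [7, 12, 9, 3, 2, 6, 10, 4, 0, 1, 5, 11, 13, 8]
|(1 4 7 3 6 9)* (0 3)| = 7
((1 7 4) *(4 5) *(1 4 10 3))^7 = [0, 5, 2, 7, 4, 3, 6, 10, 8, 9, 1] = (1 5 3 7 10)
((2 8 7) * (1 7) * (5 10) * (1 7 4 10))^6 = (1 10)(4 5) = [0, 10, 2, 3, 5, 4, 6, 7, 8, 9, 1]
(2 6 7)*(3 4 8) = (2 6 7)(3 4 8) = [0, 1, 6, 4, 8, 5, 7, 2, 3]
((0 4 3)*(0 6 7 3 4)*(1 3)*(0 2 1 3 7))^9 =[7, 6, 3, 2, 4, 5, 1, 0] =(0 7)(1 6)(2 3)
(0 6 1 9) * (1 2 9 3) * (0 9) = [6, 3, 0, 1, 4, 5, 2, 7, 8, 9] = (9)(0 6 2)(1 3)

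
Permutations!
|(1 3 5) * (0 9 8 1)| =6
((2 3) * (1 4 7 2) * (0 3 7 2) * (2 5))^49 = [0, 1, 2, 3, 4, 5, 6, 7] = (7)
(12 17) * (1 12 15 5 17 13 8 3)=(1 12 13 8 3)(5 17 15)=[0, 12, 2, 1, 4, 17, 6, 7, 3, 9, 10, 11, 13, 8, 14, 5, 16, 15]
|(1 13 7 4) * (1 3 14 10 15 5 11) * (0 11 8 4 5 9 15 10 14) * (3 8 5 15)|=|(0 11 1 13 7 15 9 3)(4 8)|=8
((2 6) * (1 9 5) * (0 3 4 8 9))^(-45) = (0 9 3 5 4 1 8)(2 6) = [9, 8, 6, 5, 1, 4, 2, 7, 0, 3]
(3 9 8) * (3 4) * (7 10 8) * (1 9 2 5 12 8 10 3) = [0, 9, 5, 2, 1, 12, 6, 3, 4, 7, 10, 11, 8] = (1 9 7 3 2 5 12 8 4)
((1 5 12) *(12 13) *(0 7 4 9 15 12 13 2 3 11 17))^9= (0 3 1 9)(2 12 4 17)(5 15 7 11)= [3, 9, 12, 1, 17, 15, 6, 11, 8, 0, 10, 5, 4, 13, 14, 7, 16, 2]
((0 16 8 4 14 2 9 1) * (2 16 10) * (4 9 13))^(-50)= (16)= [0, 1, 2, 3, 4, 5, 6, 7, 8, 9, 10, 11, 12, 13, 14, 15, 16]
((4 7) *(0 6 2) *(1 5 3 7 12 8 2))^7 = (0 12 3 6 8 7 1 2 4 5) = [12, 2, 4, 6, 5, 0, 8, 1, 7, 9, 10, 11, 3]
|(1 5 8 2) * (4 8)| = |(1 5 4 8 2)| = 5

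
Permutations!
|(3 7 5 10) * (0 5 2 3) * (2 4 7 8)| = 6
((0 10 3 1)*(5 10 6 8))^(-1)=(0 1 3 10 5 8 6)=[1, 3, 2, 10, 4, 8, 0, 7, 6, 9, 5]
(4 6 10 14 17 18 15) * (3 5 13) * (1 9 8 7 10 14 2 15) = (1 9 8 7 10 2 15 4 6 14 17 18)(3 5 13) = [0, 9, 15, 5, 6, 13, 14, 10, 7, 8, 2, 11, 12, 3, 17, 4, 16, 18, 1]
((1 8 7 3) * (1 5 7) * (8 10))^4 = [0, 10, 2, 5, 4, 7, 6, 3, 1, 9, 8] = (1 10 8)(3 5 7)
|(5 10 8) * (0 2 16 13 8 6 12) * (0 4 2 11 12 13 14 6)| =|(0 11 12 4 2 16 14 6 13 8 5 10)| =12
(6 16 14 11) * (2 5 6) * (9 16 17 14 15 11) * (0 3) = [3, 1, 5, 0, 4, 6, 17, 7, 8, 16, 10, 2, 12, 13, 9, 11, 15, 14] = (0 3)(2 5 6 17 14 9 16 15 11)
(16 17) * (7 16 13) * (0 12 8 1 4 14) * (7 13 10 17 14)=[12, 4, 2, 3, 7, 5, 6, 16, 1, 9, 17, 11, 8, 13, 0, 15, 14, 10]=(0 12 8 1 4 7 16 14)(10 17)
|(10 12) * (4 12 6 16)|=5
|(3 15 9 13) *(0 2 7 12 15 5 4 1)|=11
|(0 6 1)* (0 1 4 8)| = |(0 6 4 8)| = 4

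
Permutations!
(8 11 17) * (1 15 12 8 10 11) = (1 15 12 8)(10 11 17) = [0, 15, 2, 3, 4, 5, 6, 7, 1, 9, 11, 17, 8, 13, 14, 12, 16, 10]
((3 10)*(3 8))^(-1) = (3 8 10) = [0, 1, 2, 8, 4, 5, 6, 7, 10, 9, 3]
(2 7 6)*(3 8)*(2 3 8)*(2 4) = (8)(2 7 6 3 4) = [0, 1, 7, 4, 2, 5, 3, 6, 8]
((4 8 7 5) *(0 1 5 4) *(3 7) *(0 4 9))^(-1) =(0 9 7 3 8 4 5 1) =[9, 0, 2, 8, 5, 1, 6, 3, 4, 7]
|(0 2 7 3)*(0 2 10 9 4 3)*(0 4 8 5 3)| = 9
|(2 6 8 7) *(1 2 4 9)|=7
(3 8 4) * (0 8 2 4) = (0 8)(2 4 3) = [8, 1, 4, 2, 3, 5, 6, 7, 0]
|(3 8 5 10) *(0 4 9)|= |(0 4 9)(3 8 5 10)|= 12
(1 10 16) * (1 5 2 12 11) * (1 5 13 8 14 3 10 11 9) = (1 11 5 2 12 9)(3 10 16 13 8 14) = [0, 11, 12, 10, 4, 2, 6, 7, 14, 1, 16, 5, 9, 8, 3, 15, 13]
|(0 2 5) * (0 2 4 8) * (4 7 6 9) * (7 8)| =4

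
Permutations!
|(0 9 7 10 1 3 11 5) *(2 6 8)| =24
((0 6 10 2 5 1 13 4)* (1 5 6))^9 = (0 1 13 4) = [1, 13, 2, 3, 0, 5, 6, 7, 8, 9, 10, 11, 12, 4]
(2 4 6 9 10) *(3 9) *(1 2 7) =(1 2 4 6 3 9 10 7) =[0, 2, 4, 9, 6, 5, 3, 1, 8, 10, 7]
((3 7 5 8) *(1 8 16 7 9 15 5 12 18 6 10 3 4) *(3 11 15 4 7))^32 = (1 18 15 9 7 10 16)(3 8 6 5 4 12 11) = [0, 18, 2, 8, 12, 4, 5, 10, 6, 7, 16, 3, 11, 13, 14, 9, 1, 17, 15]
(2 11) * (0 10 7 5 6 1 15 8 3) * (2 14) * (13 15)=(0 10 7 5 6 1 13 15 8 3)(2 11 14)=[10, 13, 11, 0, 4, 6, 1, 5, 3, 9, 7, 14, 12, 15, 2, 8]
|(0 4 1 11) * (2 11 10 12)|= 7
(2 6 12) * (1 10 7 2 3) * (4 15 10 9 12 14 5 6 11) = [0, 9, 11, 1, 15, 6, 14, 2, 8, 12, 7, 4, 3, 13, 5, 10] = (1 9 12 3)(2 11 4 15 10 7)(5 6 14)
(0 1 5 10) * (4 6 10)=[1, 5, 2, 3, 6, 4, 10, 7, 8, 9, 0]=(0 1 5 4 6 10)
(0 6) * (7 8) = (0 6)(7 8) = [6, 1, 2, 3, 4, 5, 0, 8, 7]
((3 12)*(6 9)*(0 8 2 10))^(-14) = (12)(0 2)(8 10) = [2, 1, 0, 3, 4, 5, 6, 7, 10, 9, 8, 11, 12]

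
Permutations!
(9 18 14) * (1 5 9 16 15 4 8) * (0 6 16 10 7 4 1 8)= (0 6 16 15 1 5 9 18 14 10 7 4)= [6, 5, 2, 3, 0, 9, 16, 4, 8, 18, 7, 11, 12, 13, 10, 1, 15, 17, 14]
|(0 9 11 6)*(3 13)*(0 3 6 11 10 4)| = 12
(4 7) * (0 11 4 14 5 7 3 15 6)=(0 11 4 3 15 6)(5 7 14)=[11, 1, 2, 15, 3, 7, 0, 14, 8, 9, 10, 4, 12, 13, 5, 6]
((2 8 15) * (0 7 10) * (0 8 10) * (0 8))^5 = (0 10 2 15 8 7) = [10, 1, 15, 3, 4, 5, 6, 0, 7, 9, 2, 11, 12, 13, 14, 8]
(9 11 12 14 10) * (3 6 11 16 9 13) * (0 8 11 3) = [8, 1, 2, 6, 4, 5, 3, 7, 11, 16, 13, 12, 14, 0, 10, 15, 9] = (0 8 11 12 14 10 13)(3 6)(9 16)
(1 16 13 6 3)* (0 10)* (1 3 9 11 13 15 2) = (0 10)(1 16 15 2)(6 9 11 13) = [10, 16, 1, 3, 4, 5, 9, 7, 8, 11, 0, 13, 12, 6, 14, 2, 15]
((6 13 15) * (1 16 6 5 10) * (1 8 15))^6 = (1 6)(5 8)(10 15)(13 16) = [0, 6, 2, 3, 4, 8, 1, 7, 5, 9, 15, 11, 12, 16, 14, 10, 13]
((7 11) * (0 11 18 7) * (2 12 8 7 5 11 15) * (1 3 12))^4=(0 3 18 15 12 5 2 8 11 1 7)=[3, 7, 8, 18, 4, 2, 6, 0, 11, 9, 10, 1, 5, 13, 14, 12, 16, 17, 15]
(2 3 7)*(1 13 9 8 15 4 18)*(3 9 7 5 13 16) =(1 16 3 5 13 7 2 9 8 15 4 18) =[0, 16, 9, 5, 18, 13, 6, 2, 15, 8, 10, 11, 12, 7, 14, 4, 3, 17, 1]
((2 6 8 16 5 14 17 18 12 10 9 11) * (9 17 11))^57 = (2 6 8 16 5 14 11)(10 17 18 12) = [0, 1, 6, 3, 4, 14, 8, 7, 16, 9, 17, 2, 10, 13, 11, 15, 5, 18, 12]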